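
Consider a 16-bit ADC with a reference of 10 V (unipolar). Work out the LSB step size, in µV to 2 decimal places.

152.59 µV

Full-scale span = 10 V.
LSB = 10 / 2^16 = 10 / 65536 = 0.000152588 V = 152.59 µV.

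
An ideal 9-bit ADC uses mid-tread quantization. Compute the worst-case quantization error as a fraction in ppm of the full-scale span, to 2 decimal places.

976.56 ppm

Rounding → worst-case error = ½ LSB = V_FS/2^10, so 1e+06/1024 = 976.562 ppm of full scale.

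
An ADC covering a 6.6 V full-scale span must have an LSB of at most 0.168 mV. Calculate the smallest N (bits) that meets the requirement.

Number of steps required ≥ 6.6 V / 0.168 mV = 39285.71.
Need 2^N ≥ 39285.71; 2^15 = 32768, 2^16 = 65536.
Minimum N = 16.

16 bits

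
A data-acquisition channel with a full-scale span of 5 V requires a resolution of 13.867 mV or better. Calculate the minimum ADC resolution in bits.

9 bits

Number of steps required ≥ 5 V / 13.867 mV = 360.57.
Need 2^N ≥ 360.57; 2^8 = 256, 2^9 = 512.
Minimum N = 9.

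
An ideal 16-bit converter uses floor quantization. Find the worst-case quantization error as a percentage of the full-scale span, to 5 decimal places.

0.00153 %

Truncating → worst-case error = 1 LSB = V_FS/2^16, so 100/65536 = 0.00152588 % of full scale.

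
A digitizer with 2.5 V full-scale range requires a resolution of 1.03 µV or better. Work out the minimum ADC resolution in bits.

22 bits

Number of steps required ≥ 2.5 V / 1.03 µV = 2427184.47.
Need 2^N ≥ 2427184.47; 2^21 = 2097152, 2^22 = 4194304.
Minimum N = 22.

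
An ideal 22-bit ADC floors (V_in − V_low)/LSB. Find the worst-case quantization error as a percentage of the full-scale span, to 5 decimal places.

Truncating → worst-case error = 1 LSB = V_FS/2^22, so 100/4194304 = 2.38419e-05 % of full scale.

0.00002 %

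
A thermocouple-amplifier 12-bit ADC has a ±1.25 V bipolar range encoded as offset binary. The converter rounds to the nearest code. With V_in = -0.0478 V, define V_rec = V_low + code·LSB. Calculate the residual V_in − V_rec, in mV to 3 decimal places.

LSB = 2.5/2^12 = 0.610 mV.
Scaled input = 1969.6845 LSBs, so code = 1970.
V_rec = (−1.25) + 1970·0.000610352 = -0.047607422 V.
V_in − V_rec = -0.000192578 V = -0.193 mV.

-0.193 mV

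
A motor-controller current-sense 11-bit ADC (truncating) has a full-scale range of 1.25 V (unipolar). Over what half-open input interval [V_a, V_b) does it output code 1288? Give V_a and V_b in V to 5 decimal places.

LSB = 1.25/2^11 = 0.610 mV.
V_a = V_low + 1288·LSB = 0.786133 V; V_b = V_low + 1289·LSB = 0.786743 V.

[0.78613 V, 0.78674 V)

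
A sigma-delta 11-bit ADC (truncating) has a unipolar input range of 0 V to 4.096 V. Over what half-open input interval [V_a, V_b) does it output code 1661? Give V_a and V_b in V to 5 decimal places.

[3.32200 V, 3.32400 V)

LSB = 4.096/2^11 = 2.000 mV.
V_a = V_low + 1661·LSB = 3.322 V; V_b = V_low + 1662·LSB = 3.324 V.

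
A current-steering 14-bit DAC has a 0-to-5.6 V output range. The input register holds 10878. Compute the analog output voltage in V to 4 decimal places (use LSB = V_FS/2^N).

LSB = 5.6 V / 2^14 = 341.80 µV.
V_out = 0 + 10878 × 0.000341797 V = 3.71807 V.

3.7181 V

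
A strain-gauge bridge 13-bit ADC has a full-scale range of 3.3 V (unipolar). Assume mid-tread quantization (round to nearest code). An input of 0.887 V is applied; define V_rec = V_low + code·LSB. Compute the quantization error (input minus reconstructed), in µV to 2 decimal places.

-36.13 µV

LSB = 3.3/2^13 = 402.83 µV.
(V_in − V_low)/LSB = (0.887 − 0)/0.000402832 = 2201.9103 → code 2202 (round).
V_rec = 0 + 2202·0.000402832 = 0.88703613 V.
V_in − V_rec = -3.61328e-05 V = -36.13 µV.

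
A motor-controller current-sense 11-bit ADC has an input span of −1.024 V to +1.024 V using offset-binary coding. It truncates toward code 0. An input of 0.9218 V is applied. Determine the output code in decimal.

Full-scale span = 2.048 V; LSB = 2.048/2^11 = 1.000 mV.
(V_in − V_low)/LSB = (0.9218 − (−1.024)) / 0.001 = 1945.800.
So the output code is 1945.

code 1945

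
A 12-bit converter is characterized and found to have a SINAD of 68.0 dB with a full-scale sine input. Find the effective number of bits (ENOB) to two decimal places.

ENOB = (SINAD − 1.76) / 6.02 = (68.0 − 1.76)/6.02 = 11.003.

11.00 bits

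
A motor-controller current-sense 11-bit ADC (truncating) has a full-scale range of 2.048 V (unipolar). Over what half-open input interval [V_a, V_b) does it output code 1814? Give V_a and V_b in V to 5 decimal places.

LSB = 2.048/2^11 = 1.000 mV.
V_a = V_low + 1814·LSB = 1.814 V; V_b = V_low + 1815·LSB = 1.815 V.

[1.81400 V, 1.81500 V)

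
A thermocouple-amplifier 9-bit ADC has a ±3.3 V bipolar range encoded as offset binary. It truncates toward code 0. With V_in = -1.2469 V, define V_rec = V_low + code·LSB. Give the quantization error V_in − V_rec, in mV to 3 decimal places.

3.491 mV

One LSB is 6.6 V / 512 = 12.891 mV.
(-1.2469 − (−3.3))/0.0128906 = 159.2708; ⌊·⌋ gives code 159.
Code 159 maps back to (−3.3) + 159×0.0128906 V = -1.2503906 V.
Error = -1.2469 − (−1.2503906) = 0.00349062 V = 3.491 mV.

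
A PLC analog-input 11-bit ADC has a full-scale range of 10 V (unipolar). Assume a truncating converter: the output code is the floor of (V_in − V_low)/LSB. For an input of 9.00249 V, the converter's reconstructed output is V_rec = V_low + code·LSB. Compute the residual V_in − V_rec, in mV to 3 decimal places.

3.467 mV

Step size: 10 V ÷ 2^11 = 4.883 mV.
(9.00249 − 0)/0.00488281 = 1843.7100; ⌊·⌋ gives code 1843.
Code 1843 maps back to 0 + 1843×0.00488281 V = 8.9990234 V.
Difference: 0.00346656 V → 3.467 mV.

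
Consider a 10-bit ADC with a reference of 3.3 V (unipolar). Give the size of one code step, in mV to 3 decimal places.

Full-scale span = 3.3 V.
LSB = 3.3 / 2^10 = 3.3 / 1024 = 0.00322266 V = 3.223 mV.

3.223 mV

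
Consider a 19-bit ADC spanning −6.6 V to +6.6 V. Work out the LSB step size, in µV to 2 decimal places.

Full-scale span = 13.2 V.
LSB = 13.2 / 2^19 = 13.2 / 524288 = 2.5177e-05 V = 25.18 µV.

25.18 µV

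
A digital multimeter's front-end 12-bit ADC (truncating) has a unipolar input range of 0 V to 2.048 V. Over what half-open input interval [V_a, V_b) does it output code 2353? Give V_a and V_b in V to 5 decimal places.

[1.17650 V, 1.17700 V)

LSB = 2.048/2^12 = 0.500 mV.
V_a = V_low + 2353·LSB = 1.1765 V; V_b = V_low + 2354·LSB = 1.177 V.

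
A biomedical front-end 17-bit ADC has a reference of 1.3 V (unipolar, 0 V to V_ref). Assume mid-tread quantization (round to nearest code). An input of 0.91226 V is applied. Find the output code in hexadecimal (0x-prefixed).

code 0x1674A (decimal 91978)

With 131072 levels over 1.3 V, one step is 9.92 µV.
(0.91226 − 0) / 9.91821e-06 = 91978.264 LSBs.
round(91978.264) = 91978.
In hexadecimal (0x-prefixed): 0x1674A.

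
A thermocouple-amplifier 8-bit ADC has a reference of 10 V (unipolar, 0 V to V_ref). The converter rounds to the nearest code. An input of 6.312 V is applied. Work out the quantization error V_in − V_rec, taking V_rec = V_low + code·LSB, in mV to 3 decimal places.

-16.125 mV

One LSB is 10 V / 256 = 39.062 mV.
(V_in − V_low)/LSB = (6.312 − 0)/0.0390625 = 161.5872 → code 162 (round).
Reconstructed: 6.328125 V.
V_in − V_rec = -0.016125 V = -16.125 mV.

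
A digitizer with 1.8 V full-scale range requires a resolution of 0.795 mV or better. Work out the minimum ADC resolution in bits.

Number of steps required ≥ 1.8 V / 0.795 mV = 2264.15.
Need 2^N ≥ 2264.15; 2^11 = 2048, 2^12 = 4096.
Minimum N = 12.

12 bits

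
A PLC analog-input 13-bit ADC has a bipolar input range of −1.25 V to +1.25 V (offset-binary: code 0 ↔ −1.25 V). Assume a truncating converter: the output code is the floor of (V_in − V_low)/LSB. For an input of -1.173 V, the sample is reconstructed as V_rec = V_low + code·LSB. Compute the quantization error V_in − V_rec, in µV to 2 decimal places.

95.70 µV

Step size: 2.5 V ÷ 2^13 = 305.18 µV.
Scaled input = 252.3136 LSBs, so code = 252.
V_rec = (−1.25) + 252·0.000305176 = -1.1730957 V.
V_in − V_rec = 9.57031e-05 V = 95.70 µV.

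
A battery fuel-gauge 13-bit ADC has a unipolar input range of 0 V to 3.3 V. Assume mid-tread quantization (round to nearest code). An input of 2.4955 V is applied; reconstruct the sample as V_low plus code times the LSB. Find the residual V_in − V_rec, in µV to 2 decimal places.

-44.43 µV

Step size: 3.3 V ÷ 2^13 = 402.83 µV.
(V_in − V_low)/LSB = (2.4955 − 0)/0.000402832 = 6194.8897 → code 6195 (round).
Code 6195 maps back to 0 + 6195×0.000402832 V = 2.4955444 V.
Difference: -4.44336e-05 V → -44.43 µV.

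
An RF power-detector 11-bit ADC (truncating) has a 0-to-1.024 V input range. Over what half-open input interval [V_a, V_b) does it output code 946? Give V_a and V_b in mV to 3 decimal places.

[473.000 mV, 473.500 mV)

LSB = 1.024/2^11 = 0.500 mV.
V_a = V_low + 946·LSB = 0.473 V; V_b = V_low + 947·LSB = 0.4735 V.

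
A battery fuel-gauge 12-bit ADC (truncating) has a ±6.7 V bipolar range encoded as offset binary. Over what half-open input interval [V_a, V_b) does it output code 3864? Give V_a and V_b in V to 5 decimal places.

LSB = 13.4/2^12 = 3.271 mV.
V_a = V_low + 3864·LSB = 5.94102 V; V_b = V_low + 3865·LSB = 5.94429 V.

[5.94102 V, 5.94429 V)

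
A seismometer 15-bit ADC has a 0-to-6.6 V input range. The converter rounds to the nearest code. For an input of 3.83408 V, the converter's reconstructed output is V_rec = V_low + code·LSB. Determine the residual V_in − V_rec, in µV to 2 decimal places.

-75.27 µV

Step size: 6.6 V ÷ 2^15 = 201.42 µV.
(3.83408 − 0)/0.000201416 = 19035.6263; round gives code 19036.
V_rec = 0 + 19036·0.000201416 = 3.8341553 V.
Error = 3.83408 − 3.8341553 = -7.52734e-05 V = -75.27 µV.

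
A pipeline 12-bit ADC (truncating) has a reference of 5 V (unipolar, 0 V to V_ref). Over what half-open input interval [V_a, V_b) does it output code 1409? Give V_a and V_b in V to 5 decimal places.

[1.71997 V, 1.72119 V)

LSB = 5/2^12 = 1.221 mV.
V_a = V_low + 1409·LSB = 1.71997 V; V_b = V_low + 1410·LSB = 1.72119 V.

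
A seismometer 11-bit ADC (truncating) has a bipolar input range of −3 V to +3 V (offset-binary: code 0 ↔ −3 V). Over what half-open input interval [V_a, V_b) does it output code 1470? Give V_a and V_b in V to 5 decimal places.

LSB = 6/2^11 = 2.930 mV.
V_a = V_low + 1470·LSB = 1.30664 V; V_b = V_low + 1471·LSB = 1.30957 V.

[1.30664 V, 1.30957 V)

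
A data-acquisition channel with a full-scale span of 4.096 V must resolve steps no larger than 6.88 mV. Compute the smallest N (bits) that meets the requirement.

10 bits

Number of steps required ≥ 4.096 V / 6.88 mV = 595.35.
Need 2^N ≥ 595.35; 2^9 = 512, 2^10 = 1024.
Minimum N = 10.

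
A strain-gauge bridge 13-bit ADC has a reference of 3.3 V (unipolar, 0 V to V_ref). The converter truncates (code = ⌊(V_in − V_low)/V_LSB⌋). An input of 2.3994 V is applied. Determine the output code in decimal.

code 5956

With 8192 levels over 3.3 V, one step is 402.83 µV.
Input sits at 5956.329 steps above V_low.
⌊·⌋(5956.329) = 5956.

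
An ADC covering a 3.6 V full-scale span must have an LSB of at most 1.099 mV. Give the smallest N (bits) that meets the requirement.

12 bits

Number of steps required ≥ 3.6 V / 1.099 mV = 3275.71.
Need 2^N ≥ 3275.71; 2^11 = 2048, 2^12 = 4096.
Minimum N = 12.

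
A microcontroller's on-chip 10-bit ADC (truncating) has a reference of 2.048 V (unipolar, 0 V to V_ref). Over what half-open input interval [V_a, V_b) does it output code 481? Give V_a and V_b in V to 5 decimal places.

[0.96200 V, 0.96400 V)

LSB = 2.048/2^10 = 2.000 mV.
V_a = V_low + 481·LSB = 0.962 V; V_b = V_low + 482·LSB = 0.964 V.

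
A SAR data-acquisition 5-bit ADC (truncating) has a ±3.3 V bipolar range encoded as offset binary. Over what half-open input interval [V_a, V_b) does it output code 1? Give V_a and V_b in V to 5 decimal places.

[-3.09375 V, -2.88750 V)

LSB = 6.6/2^5 = 206.250 mV.
V_a = V_low + 1·LSB = -3.09375 V; V_b = V_low + 2·LSB = -2.8875 V.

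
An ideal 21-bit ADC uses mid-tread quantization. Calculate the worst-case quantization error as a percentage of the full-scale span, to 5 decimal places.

0.00002 %

Rounding → worst-case error = ½ LSB = V_FS/2^22, so 100/4194304 = 2.38419e-05 % of full scale.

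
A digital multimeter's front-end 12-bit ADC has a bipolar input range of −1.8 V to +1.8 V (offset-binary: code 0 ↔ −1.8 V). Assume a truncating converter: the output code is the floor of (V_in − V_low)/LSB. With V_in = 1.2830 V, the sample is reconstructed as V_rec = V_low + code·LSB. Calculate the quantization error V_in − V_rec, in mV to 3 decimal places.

One LSB is 3.6 V / 4096 = 0.879 mV.
(V_in − V_low)/LSB = (1.2830 − (−1.8))/0.000878906 = 3507.7689 → code 3507 (floor).
Code 3507 maps back to (−1.8) + 3507×0.000878906 V = 1.2823242 V.
Error = 1.2830 − 1.2823242 = 0.000675781 V = 0.676 mV.

0.676 mV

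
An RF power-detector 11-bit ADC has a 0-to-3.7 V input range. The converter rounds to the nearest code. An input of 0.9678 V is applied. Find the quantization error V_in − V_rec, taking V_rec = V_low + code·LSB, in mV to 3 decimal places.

Step size: 3.7 V ÷ 2^11 = 1.807 mV.
Scaled input = 535.6904 LSBs, so code = 536.
Reconstructed: 0.96835938 V.
Difference: -0.000559375 V → -0.559 mV.

-0.559 mV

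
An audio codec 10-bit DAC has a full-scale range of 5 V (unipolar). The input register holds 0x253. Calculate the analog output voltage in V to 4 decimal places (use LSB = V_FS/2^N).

LSB = 5 V / 2^10 = 4.883 mV.
Code 0x253 = 595 decimal.
V_out = 0 + 595 × 0.00488281 V = 2.90527 V.

2.9053 V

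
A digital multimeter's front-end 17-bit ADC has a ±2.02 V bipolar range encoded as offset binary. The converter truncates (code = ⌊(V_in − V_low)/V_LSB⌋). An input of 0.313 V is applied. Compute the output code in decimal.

code 75690

Full-scale span = 4.04 V; LSB = 4.04/2^17 = 30.82 µV.
Input sits at 75690.836 steps above V_low.
⌊·⌋(75690.836) = 75690.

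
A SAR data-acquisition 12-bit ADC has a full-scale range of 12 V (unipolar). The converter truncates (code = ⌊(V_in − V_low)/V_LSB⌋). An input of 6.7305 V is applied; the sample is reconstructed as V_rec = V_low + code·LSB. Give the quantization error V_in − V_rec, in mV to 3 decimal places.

One LSB is 12 V / 4096 = 2.930 mV.
(6.7305 − 0)/0.00292969 = 2297.3440; ⌊·⌋ gives code 2297.
V_rec = 0 + 2297·0.00292969 = 6.7294922 V.
Difference: 0.00100781 V → 1.008 mV.

1.008 mV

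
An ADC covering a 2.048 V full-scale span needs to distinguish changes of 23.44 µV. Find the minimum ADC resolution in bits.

17 bits

Number of steps required ≥ 2.048 V / 23.44 µV = 87372.01.
Need 2^N ≥ 87372.01; 2^16 = 65536, 2^17 = 131072.
Minimum N = 17.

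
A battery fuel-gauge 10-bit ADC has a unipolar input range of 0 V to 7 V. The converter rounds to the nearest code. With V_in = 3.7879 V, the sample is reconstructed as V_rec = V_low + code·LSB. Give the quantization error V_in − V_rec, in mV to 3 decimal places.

0.791 mV

One LSB is 7 V / 1024 = 6.836 mV.
Scaled input = 554.1157 LSBs, so code = 554.
Code 554 maps back to 0 + 554×0.00683594 V = 3.7871094 V.
V_in − V_rec = 0.000790625 V = 0.791 mV.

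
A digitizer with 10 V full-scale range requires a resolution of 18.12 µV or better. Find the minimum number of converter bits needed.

Number of steps required ≥ 10 V / 18.12 µV = 551876.38.
Need 2^N ≥ 551876.38; 2^19 = 524288, 2^20 = 1048576.
Minimum N = 20.

20 bits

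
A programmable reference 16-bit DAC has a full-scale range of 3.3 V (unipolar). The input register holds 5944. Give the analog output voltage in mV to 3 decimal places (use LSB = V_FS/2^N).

299.304 mV

LSB = 3.3 V / 2^16 = 50.35 µV.
V_out = 0 + 5944 × 5.0354e-05 V = 0.299304 V.
= 299.304 mV.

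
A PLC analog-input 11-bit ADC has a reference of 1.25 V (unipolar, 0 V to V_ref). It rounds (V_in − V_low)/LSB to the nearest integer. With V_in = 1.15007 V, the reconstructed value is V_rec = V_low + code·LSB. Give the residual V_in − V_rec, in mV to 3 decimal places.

0.168 mV

LSB = 1.25/2^11 = 0.610 mV.
(1.15007 − 0)/0.000610352 = 1884.2747; round gives code 1884.
Reconstructed: 1.1499023 V.
V_in − V_rec = 0.000167656 V = 0.168 mV.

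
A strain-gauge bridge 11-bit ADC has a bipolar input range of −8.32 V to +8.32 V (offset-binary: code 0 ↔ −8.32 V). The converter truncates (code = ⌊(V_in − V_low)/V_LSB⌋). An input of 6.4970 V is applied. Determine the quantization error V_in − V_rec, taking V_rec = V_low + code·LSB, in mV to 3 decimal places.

Step size: 16.64 V ÷ 2^11 = 8.125 mV.
Scaled input = 1823.6308 LSBs, so code = 1823.
Code 1823 maps back to (−8.32) + 1823×0.008125 V = 6.491875 V.
V_in − V_rec = 0.005125 V = 5.125 mV.

5.125 mV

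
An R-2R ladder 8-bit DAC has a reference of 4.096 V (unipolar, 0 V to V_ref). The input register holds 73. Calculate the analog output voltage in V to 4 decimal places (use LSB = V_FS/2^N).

LSB = 4.096 V / 2^8 = 16.000 mV.
V_out = 0 + 73 × 0.016 V = 1.168 V.

1.1680 V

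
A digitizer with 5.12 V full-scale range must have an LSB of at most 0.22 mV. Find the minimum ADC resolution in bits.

Number of steps required ≥ 5.12 V / 0.22 mV = 23272.73.
Need 2^N ≥ 23272.73; 2^14 = 16384, 2^15 = 32768.
Minimum N = 15.

15 bits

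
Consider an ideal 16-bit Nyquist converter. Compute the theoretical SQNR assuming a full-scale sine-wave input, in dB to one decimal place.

98.1 dB

SNR ≈ 6.02·N + 1.76 dB = 6.02·16 + 1.76 = 98.08 dB.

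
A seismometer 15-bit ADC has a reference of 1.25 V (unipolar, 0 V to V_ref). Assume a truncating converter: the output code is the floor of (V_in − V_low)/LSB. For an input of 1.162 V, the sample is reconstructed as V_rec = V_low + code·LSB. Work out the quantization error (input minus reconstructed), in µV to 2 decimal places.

5.07 µV

Step size: 1.25 V ÷ 2^15 = 38.15 µV.
(1.162 − 0)/3.8147e-05 = 30461.1328; ⌊·⌋ gives code 30461.
Code 30461 maps back to 0 + 30461×3.8147e-05 V = 1.1619949 V.
V_in − V_rec = 5.06592e-06 V = 5.07 µV.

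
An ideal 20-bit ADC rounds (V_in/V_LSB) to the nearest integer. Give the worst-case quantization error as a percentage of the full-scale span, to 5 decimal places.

Rounding → worst-case error = ½ LSB = V_FS/2^21, so 100/2097152 = 4.76837e-05 % of full scale.

0.00005 %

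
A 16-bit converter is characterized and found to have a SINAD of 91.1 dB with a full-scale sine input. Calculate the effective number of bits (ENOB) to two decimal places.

ENOB = (SINAD − 1.76) / 6.02 = (91.1 − 1.76)/6.02 = 14.841.

14.84 bits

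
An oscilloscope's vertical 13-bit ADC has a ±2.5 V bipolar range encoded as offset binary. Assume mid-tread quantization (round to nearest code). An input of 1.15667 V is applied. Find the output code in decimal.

LSB = 5 V / 8192 = 0.610 mV.
(1.15667 − (−2.5)) / 0.000610352 = 5991.088 LSBs.
Round → code 5991.

code 5991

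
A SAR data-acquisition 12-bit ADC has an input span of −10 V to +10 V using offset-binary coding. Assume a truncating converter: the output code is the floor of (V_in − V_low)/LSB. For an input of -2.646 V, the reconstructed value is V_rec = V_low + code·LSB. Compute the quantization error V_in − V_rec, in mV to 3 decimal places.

0.484 mV

Step size: 20 V ÷ 2^12 = 4.883 mV.
(-2.646 − (−10))/0.00488281 = 1506.0992; ⌊·⌋ gives code 1506.
V_rec = (−10) + 1506·0.00488281 = -2.6464844 V.
Error = -2.646 − (−2.6464844) = 0.000484375 V = 0.484 mV.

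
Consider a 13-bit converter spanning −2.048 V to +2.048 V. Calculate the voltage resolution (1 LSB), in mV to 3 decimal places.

0.500 mV

Full-scale span = 4.096 V.
LSB = 4.096 / 2^13 = 4.096 / 8192 = 0.0005 V = 0.500 mV.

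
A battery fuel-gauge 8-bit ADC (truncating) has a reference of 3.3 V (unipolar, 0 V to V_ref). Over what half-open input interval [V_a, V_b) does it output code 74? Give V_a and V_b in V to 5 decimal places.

LSB = 3.3/2^8 = 12.891 mV.
V_a = V_low + 74·LSB = 0.953906 V; V_b = V_low + 75·LSB = 0.966797 V.

[0.95391 V, 0.96680 V)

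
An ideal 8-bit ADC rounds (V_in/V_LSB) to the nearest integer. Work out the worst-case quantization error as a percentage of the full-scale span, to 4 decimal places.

0.1953 %

Rounding → worst-case error = ½ LSB = V_FS/2^9, so 100/512 = 0.195312 % of full scale.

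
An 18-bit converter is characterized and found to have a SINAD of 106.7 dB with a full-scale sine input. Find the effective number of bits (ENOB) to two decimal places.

ENOB = (SINAD − 1.76) / 6.02 = (106.7 − 1.76)/6.02 = 17.432.

17.43 bits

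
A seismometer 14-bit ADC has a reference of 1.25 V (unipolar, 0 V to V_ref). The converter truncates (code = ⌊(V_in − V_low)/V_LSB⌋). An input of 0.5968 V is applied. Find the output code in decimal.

With 16384 levels over 1.25 V, one step is 76.29 µV.
(0.5968 − 0) / 7.62939e-05 = 7822.377 LSBs.
So the output code is 7822.

code 7822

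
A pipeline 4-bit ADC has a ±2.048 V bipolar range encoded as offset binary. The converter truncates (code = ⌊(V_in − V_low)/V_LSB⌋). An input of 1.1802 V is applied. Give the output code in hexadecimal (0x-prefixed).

With 16 levels over 4.096 V, one step is 256.000 mV.
(1.1802 − (−2.048)) / 0.256 = 12.610 LSBs.
⌊·⌋(12.610) = 12.
In hexadecimal (0x-prefixed): 0xC.

code 0xC (decimal 12)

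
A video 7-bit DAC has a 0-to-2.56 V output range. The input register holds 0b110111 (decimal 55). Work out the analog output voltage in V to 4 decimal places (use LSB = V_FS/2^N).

LSB = 2.56 V / 2^7 = 20.000 mV.
Code 0b110111 = 55 decimal.
V_out = 0 + 55 × 0.02 V = 1.1 V.

1.1000 V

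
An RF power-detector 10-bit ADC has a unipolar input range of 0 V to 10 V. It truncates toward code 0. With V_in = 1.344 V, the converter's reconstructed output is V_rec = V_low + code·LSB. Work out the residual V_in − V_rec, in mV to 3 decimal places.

Step size: 10 V ÷ 2^10 = 9.766 mV.
(V_in − V_low)/LSB = (1.344 − 0)/0.00976562 = 137.6256 → code 137 (floor).
Code 137 maps back to 0 + 137×0.00976562 V = 1.3378906 V.
Error = 1.344 − 1.3378906 = 0.00610938 V = 6.109 mV.

6.109 mV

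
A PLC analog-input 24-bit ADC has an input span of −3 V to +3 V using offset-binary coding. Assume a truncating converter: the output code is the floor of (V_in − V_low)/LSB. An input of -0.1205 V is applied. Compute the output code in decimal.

LSB = 6 V / 16777216 = 0.36 µV.
(-0.1205 − (−3)) / 3.57628e-07 = 8051665.579 LSBs.
⌊·⌋(8051665.579) = 8051665.

code 8051665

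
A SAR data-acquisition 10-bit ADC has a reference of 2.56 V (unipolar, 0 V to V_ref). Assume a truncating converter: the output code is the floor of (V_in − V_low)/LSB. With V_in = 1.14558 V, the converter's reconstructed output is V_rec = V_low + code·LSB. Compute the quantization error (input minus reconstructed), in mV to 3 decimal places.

Step size: 2.56 V ÷ 2^10 = 2.500 mV.
(1.14558 − 0)/0.0025 = 458.2320; ⌊·⌋ gives code 458.
Code 458 maps back to 0 + 458×0.0025 V = 1.145 V.
Error = 1.14558 − 1.145 = 0.00058 V = 0.580 mV.

0.580 mV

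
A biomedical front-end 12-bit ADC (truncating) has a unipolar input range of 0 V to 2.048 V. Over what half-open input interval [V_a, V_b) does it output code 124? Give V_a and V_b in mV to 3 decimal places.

LSB = 2.048/2^12 = 0.500 mV.
V_a = V_low + 124·LSB = 0.062 V; V_b = V_low + 125·LSB = 0.0625 V.

[62.000 mV, 62.500 mV)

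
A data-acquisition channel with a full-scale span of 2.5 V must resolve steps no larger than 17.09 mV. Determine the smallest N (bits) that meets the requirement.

8 bits

Number of steps required ≥ 2.5 V / 17.09 mV = 146.28.
Need 2^N ≥ 146.28; 2^7 = 128, 2^8 = 256.
Minimum N = 8.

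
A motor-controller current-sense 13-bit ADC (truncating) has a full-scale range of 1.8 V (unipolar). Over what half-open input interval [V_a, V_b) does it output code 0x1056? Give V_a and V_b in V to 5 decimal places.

LSB = 1.8/2^13 = 219.73 µV.
Code 0x1056 = 4182 decimal.
V_a = V_low + 4182·LSB = 0.918896 V; V_b = V_low + 4183·LSB = 0.919116 V.

[0.91890 V, 0.91912 V)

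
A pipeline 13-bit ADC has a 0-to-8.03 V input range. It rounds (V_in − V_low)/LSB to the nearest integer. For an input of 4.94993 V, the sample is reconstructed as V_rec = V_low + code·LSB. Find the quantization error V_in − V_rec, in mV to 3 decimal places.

-0.204 mV

One LSB is 8.03 V / 8192 = 0.980 mV.
Scaled input = 5049.7916 LSBs, so code = 5050.
V_rec = 0 + 5050·0.000980225 = 4.9501343 V.
V_in − V_rec = -0.000204277 V = -0.204 mV.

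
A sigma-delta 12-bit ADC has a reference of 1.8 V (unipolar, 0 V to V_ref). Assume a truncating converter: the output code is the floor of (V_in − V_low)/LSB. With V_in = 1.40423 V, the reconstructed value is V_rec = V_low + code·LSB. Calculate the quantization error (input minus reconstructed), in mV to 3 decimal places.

0.177 mV

LSB = 1.8/2^12 = 439.45 µV.
Scaled input = 3195.4034 LSBs, so code = 3195.
Reconstructed: 1.4040527 V.
Difference: 0.000177266 V → 0.177 mV.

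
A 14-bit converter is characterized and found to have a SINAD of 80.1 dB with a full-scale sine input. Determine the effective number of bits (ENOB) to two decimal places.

ENOB = (SINAD − 1.76) / 6.02 = (80.1 − 1.76)/6.02 = 13.013.

13.01 bits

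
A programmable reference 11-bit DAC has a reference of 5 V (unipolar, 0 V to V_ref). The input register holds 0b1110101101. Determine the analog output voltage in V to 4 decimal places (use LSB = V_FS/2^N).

LSB = 5 V / 2^11 = 2.441 mV.
Code 0b1110101101 = 941 decimal.
V_out = 0 + 941 × 0.00244141 V = 2.29736 V.

2.2974 V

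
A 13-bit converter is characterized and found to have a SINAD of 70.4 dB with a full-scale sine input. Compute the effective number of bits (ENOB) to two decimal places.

11.40 bits

ENOB = (SINAD − 1.76) / 6.02 = (70.4 − 1.76)/6.02 = 11.402.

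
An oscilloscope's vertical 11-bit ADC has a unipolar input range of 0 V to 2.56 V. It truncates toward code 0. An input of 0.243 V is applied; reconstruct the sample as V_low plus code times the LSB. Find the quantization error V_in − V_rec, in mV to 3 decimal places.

One LSB is 2.56 V / 2048 = 1.250 mV.
(V_in − V_low)/LSB = (0.243 − 0)/0.00125 = 194.4000 → code 194 (floor).
Code 194 maps back to 0 + 194×0.00125 V = 0.2425 V.
Difference: 0.0005 V → 0.500 mV.

0.500 mV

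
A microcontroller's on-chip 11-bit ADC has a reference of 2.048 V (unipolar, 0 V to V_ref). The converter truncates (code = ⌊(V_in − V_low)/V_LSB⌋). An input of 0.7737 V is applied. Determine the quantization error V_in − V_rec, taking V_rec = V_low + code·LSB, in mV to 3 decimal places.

LSB = 2.048/2^11 = 1.000 mV.
(V_in − V_low)/LSB = (0.7737 − 0)/0.001 = 773.7000 → code 773 (floor).
Code 773 maps back to 0 + 773×0.001 V = 0.773 V.
Error = 0.7737 − 0.773 = 0.0007 V = 0.700 mV.

0.700 mV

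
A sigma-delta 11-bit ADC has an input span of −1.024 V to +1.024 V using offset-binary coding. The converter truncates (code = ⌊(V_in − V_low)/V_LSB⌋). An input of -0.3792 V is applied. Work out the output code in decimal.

code 644

LSB = 2.048 V / 2048 = 1.000 mV.
(-0.3792 − (−1.024)) / 0.001 = 644.800 LSBs.
Floor → code 644.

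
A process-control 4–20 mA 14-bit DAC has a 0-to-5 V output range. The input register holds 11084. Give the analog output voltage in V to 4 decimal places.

LSB = 5 V / 2^14 = 305.18 µV.
V_out = 0 + 11084 × 0.000305176 V = 3.38257 V.

3.3826 V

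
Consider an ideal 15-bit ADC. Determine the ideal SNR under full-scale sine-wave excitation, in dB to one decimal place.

92.1 dB

SNR ≈ 6.02·N + 1.76 dB = 6.02·15 + 1.76 = 92.06 dB.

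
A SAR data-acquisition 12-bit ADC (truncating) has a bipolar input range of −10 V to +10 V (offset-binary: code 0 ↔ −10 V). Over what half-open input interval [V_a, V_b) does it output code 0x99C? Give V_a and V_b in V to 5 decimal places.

[2.01172 V, 2.01660 V)

LSB = 20/2^12 = 4.883 mV.
Code 0x99C = 2460 decimal.
V_a = V_low + 2460·LSB = 2.01172 V; V_b = V_low + 2461·LSB = 2.0166 V.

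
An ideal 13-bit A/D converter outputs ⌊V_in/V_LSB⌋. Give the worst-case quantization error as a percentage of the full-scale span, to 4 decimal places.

Truncating → worst-case error = 1 LSB = V_FS/2^13, so 100/8192 = 0.012207 % of full scale.

0.0122 %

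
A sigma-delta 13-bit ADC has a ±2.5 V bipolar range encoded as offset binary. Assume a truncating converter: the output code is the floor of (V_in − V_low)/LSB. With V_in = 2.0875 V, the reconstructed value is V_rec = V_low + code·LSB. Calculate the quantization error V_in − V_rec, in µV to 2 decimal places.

LSB = 5/2^13 = 0.610 mV.
(2.0875 − (−2.5))/0.000610352 = 7516.1600; ⌊·⌋ gives code 7516.
Reconstructed: 2.0874023 V.
Difference: 9.76563e-05 V → 97.66 µV.

97.66 µV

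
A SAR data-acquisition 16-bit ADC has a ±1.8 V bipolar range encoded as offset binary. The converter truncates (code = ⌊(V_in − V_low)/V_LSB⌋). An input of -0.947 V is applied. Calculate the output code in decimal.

code 15528

With 65536 levels over 3.6 V, one step is 54.93 µV.
Input sits at 15528.391 steps above V_low.
Floor → code 15528.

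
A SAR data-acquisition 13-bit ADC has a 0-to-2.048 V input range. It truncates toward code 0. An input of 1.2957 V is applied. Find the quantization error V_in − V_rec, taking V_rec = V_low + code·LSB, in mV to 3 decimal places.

Step size: 2.048 V ÷ 2^13 = 250.00 µV.
(1.2957 − 0)/0.00025 = 5182.8000; ⌊·⌋ gives code 5182.
Code 5182 maps back to 0 + 5182×0.00025 V = 1.2955 V.
V_in − V_rec = 0.0002 V = 0.200 mV.

0.200 mV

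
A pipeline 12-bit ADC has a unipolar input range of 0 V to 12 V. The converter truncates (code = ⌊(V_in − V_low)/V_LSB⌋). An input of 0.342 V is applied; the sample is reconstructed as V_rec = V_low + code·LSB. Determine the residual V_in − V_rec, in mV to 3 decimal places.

2.156 mV

LSB = 12/2^12 = 2.930 mV.
(V_in − V_low)/LSB = (0.342 − 0)/0.00292969 = 116.7360 → code 116 (floor).
Reconstructed: 0.33984375 V.
V_in − V_rec = 0.00215625 V = 2.156 mV.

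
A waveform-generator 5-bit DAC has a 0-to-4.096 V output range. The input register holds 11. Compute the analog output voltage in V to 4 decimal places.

1.4080 V

LSB = 4.096 V / 2^5 = 128.000 mV.
V_out = 0 + 11 × 0.128 V = 1.408 V.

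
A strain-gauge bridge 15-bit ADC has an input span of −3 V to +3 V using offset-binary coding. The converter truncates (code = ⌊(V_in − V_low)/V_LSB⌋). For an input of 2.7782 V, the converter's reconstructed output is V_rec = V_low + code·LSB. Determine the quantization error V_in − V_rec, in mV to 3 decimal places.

0.124 mV

LSB = 6/2^15 = 183.11 µV.
(V_in − V_low)/LSB = (2.7782 − (−3))/0.000183105 = 31556.6763 → code 31556 (floor).
V_rec = (−3) + 31556·0.000183105 = 2.7780762 V.
Error = 2.7782 − 2.7780762 = 0.000123828 V = 0.124 mV.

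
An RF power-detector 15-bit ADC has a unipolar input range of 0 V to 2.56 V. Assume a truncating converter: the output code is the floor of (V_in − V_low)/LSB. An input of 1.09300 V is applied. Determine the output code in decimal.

code 13990

With 32768 levels over 2.56 V, one step is 78.12 µV.
(1.09300 − 0) / 7.8125e-05 = 13990.400 LSBs.
So the output code is 13990.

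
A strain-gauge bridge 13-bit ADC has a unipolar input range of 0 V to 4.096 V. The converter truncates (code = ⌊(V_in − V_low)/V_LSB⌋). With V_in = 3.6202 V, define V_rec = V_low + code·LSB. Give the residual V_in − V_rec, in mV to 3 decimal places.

0.200 mV

Step size: 4.096 V ÷ 2^13 = 0.500 mV.
(V_in − V_low)/LSB = (3.6202 − 0)/0.0005 = 7240.4000 → code 7240 (floor).
Reconstructed: 3.62 V.
V_in − V_rec = 0.0002 V = 0.200 mV.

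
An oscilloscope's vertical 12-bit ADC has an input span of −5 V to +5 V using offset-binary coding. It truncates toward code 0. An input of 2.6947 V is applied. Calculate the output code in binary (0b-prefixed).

code 0b110001001111 (decimal 3151)

LSB = 10 V / 4096 = 2.441 mV.
(V_in − V_low)/LSB = (2.6947 − (−5)) / 0.00244141 = 3151.749.
So the output code is 3151.
In binary (0b-prefixed): 0b110001001111.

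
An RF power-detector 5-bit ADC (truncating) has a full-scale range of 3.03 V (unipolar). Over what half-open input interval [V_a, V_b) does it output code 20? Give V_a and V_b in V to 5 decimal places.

[1.89375 V, 1.98844 V)

LSB = 3.03/2^5 = 94.688 mV.
V_a = V_low + 20·LSB = 1.89375 V; V_b = V_low + 21·LSB = 1.98844 V.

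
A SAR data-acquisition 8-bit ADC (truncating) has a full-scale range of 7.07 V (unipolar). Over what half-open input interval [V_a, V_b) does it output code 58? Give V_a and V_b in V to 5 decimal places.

LSB = 7.07/2^8 = 27.617 mV.
V_a = V_low + 58·LSB = 1.6018 V; V_b = V_low + 59·LSB = 1.62941 V.

[1.60180 V, 1.62941 V)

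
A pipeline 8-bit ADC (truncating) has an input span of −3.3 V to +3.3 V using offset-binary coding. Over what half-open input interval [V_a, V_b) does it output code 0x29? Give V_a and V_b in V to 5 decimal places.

[-2.24297 V, -2.21719 V)

LSB = 6.6/2^8 = 25.781 mV.
Code 0x29 = 41 decimal.
V_a = V_low + 41·LSB = -2.24297 V; V_b = V_low + 42·LSB = -2.21719 V.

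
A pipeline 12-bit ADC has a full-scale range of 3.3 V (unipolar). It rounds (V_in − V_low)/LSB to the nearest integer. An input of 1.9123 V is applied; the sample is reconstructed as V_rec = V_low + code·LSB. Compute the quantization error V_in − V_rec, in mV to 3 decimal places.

Step size: 3.3 V ÷ 2^12 = 0.806 mV.
Scaled input = 2373.5699 LSBs, so code = 2374.
V_rec = 0 + 2374·0.000805664 = 1.9126465 V.
V_in − V_rec = -0.000346484 V = -0.346 mV.

-0.346 mV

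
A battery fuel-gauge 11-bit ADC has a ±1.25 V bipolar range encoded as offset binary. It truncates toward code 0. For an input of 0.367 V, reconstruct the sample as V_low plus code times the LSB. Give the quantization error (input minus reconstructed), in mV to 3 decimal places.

LSB = 2.5/2^11 = 1.221 mV.
(0.367 − (−1.25))/0.0012207 = 1324.6464; ⌊·⌋ gives code 1324.
V_rec = (−1.25) + 1324·0.0012207 = 0.36621094 V.
Error = 0.367 − 0.36621094 = 0.000789063 V = 0.789 mV.

0.789 mV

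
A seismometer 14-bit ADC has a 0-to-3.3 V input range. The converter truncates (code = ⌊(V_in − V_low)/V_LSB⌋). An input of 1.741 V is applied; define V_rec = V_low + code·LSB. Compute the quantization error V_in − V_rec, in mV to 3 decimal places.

Step size: 3.3 V ÷ 2^14 = 201.42 µV.
Scaled input = 8643.8012 LSBs, so code = 8643.
V_rec = 0 + 8643·0.000201416 = 1.7408386 V.
Error = 1.741 − 1.7408386 = 0.000161377 V = 0.161 mV.

0.161 mV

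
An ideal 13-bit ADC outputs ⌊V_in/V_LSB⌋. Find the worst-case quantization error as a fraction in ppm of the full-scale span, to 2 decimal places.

122.07 ppm

Truncating → worst-case error = 1 LSB = V_FS/2^13, so 1e+06/8192 = 122.07 ppm of full scale.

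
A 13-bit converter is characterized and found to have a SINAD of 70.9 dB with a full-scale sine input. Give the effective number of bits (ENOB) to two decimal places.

11.49 bits

ENOB = (SINAD − 1.76) / 6.02 = (70.9 − 1.76)/6.02 = 11.485.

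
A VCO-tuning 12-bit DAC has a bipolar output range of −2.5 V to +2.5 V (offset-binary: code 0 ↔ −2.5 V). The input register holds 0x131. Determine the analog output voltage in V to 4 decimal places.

-2.1277 V

LSB = 5 V / 2^12 = 1.221 mV.
Code 0x131 = 305 decimal.
V_out = (−2.5) + 305 × 0.0012207 V = -2.12769 V.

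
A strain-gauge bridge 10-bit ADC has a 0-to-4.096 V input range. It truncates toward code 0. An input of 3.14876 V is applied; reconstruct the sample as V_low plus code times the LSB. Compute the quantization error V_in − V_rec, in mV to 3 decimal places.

One LSB is 4.096 V / 1024 = 4.000 mV.
(V_in − V_low)/LSB = (3.14876 − 0)/0.004 = 787.1900 → code 787 (floor).
Code 787 maps back to 0 + 787×0.004 V = 3.148 V.
Difference: 0.00076 V → 0.760 mV.

0.760 mV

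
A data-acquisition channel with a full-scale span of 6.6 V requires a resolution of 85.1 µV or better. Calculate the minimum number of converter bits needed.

17 bits

Number of steps required ≥ 6.6 V / 85.1 µV = 77555.82.
Need 2^N ≥ 77555.82; 2^16 = 65536, 2^17 = 131072.
Minimum N = 17.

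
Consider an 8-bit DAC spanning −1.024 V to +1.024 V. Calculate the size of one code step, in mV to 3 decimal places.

8.000 mV

Full-scale span = 2.048 V.
LSB = 2.048 / 2^8 = 2.048 / 256 = 0.008 V = 8.000 mV.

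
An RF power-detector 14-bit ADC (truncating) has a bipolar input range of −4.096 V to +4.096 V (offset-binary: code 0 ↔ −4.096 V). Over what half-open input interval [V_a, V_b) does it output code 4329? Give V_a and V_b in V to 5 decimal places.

LSB = 8.192/2^14 = 0.500 mV.
V_a = V_low + 4329·LSB = -1.9315 V; V_b = V_low + 4330·LSB = -1.931 V.

[-1.93150 V, -1.93100 V)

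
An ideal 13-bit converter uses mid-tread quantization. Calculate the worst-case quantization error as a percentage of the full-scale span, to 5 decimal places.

Rounding → worst-case error = ½ LSB = V_FS/2^14, so 100/16384 = 0.00610352 % of full scale.

0.00610 %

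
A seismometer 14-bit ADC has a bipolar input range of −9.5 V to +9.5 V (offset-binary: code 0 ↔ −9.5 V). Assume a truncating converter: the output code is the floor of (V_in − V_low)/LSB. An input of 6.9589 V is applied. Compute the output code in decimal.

LSB = 19 V / 16384 = 1.160 mV.
(6.9589 − (−9.5)) / 0.00115967 = 14192.769 LSBs.
Floor → code 14192.

code 14192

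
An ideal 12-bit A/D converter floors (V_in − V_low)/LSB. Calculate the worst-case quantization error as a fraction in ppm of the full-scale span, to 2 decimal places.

Truncating → worst-case error = 1 LSB = V_FS/2^12, so 1e+06/4096 = 244.141 ppm of full scale.

244.14 ppm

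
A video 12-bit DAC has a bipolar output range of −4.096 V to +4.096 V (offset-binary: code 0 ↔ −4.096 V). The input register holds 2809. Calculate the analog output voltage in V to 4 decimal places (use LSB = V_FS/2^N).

1.5220 V

LSB = 8.192 V / 2^12 = 2.000 mV.
V_out = (−4.096) + 2809 × 0.002 V = 1.522 V.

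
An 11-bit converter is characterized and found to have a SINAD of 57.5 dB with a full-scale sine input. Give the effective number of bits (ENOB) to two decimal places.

9.26 bits

ENOB = (SINAD − 1.76) / 6.02 = (57.5 − 1.76)/6.02 = 9.259.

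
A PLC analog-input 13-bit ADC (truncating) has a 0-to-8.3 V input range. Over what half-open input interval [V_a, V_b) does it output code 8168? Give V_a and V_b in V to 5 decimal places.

[8.27568 V, 8.27670 V)

LSB = 8.3/2^13 = 1.013 mV.
V_a = V_low + 8168·LSB = 8.27568 V; V_b = V_low + 8169·LSB = 8.2767 V.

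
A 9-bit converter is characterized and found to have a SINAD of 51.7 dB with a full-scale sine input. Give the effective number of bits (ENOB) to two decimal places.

8.30 bits

ENOB = (SINAD − 1.76) / 6.02 = (51.7 − 1.76)/6.02 = 8.296.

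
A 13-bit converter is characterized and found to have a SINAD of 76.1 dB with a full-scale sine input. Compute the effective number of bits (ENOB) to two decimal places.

ENOB = (SINAD − 1.76) / 6.02 = (76.1 − 1.76)/6.02 = 12.349.

12.35 bits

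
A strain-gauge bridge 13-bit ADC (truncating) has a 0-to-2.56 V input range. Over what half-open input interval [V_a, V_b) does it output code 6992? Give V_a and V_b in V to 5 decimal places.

LSB = 2.56/2^13 = 312.50 µV.
V_a = V_low + 6992·LSB = 2.185 V; V_b = V_low + 6993·LSB = 2.18531 V.

[2.18500 V, 2.18531 V)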